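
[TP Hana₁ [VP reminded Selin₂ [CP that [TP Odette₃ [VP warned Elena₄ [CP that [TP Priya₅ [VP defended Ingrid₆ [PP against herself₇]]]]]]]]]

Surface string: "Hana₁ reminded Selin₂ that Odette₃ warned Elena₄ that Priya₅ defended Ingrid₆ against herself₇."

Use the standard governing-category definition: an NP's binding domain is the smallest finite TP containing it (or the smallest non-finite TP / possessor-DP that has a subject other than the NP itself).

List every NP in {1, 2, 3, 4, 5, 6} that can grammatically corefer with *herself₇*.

*herself* is an anaphor, so Principle A applies: it must be bound in its binding domain.
Binding domain of *herself₇*: the embedded TP, whose subject is Priya₅.
*Hana₁* c-commands the anaphor but is outside its binding domain → cannot satisfy Principle A.
*Selin₂* c-commands the anaphor but is outside its binding domain → cannot satisfy Principle A.
*Odette₃* c-commands the anaphor but is outside its binding domain → cannot satisfy Principle A.
*Elena₄* c-commands the anaphor but is outside its binding domain → cannot satisfy Principle A.
*Priya₅* c-commands the anaphor within its binding domain → licit binder.
*Ingrid₆* c-commands the anaphor within its binding domain → licit binder.

{5, 6}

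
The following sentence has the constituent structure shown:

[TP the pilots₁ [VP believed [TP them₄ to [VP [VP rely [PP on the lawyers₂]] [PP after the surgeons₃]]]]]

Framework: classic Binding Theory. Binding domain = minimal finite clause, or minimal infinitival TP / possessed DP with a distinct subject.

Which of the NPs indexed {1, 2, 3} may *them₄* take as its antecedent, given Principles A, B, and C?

*them* is a pronoun, so Principle B applies: it must be free in its binding domain.
Binding domain of *them₄*: the matrix TP, whose subject is the pilots₁.
*the pilots₁* c-commands the pronoun within its binding domain → coindexation would violate Principle B.
*the lawyers₂*: the pronoun c-commands this R-expression → coindexation would violate Principle C on *the lawyers₂*.
*the surgeons₃*: the pronoun c-commands this R-expression → coindexation would violate Principle C on *the surgeons₃*.

none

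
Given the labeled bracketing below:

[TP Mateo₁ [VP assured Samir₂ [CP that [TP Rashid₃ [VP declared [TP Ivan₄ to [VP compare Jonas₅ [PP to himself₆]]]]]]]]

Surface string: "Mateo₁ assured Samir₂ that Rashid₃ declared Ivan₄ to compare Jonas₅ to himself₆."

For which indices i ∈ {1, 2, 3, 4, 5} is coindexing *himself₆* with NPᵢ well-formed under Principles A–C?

*himself* is an anaphor, so Principle A applies: it must be bound in its binding domain.
Binding domain of *himself₆*: the embedded TP, whose subject is Ivan₄.
*Mateo₁* c-commands the anaphor but is outside its binding domain → cannot satisfy Principle A.
*Samir₂* c-commands the anaphor but is outside its binding domain → cannot satisfy Principle A.
*Rashid₃* c-commands the anaphor but is outside its binding domain → cannot satisfy Principle A.
*Ivan₄* c-commands the anaphor within its binding domain → licit binder.
*Jonas₅* c-commands the anaphor within its binding domain → licit binder.

{4, 5}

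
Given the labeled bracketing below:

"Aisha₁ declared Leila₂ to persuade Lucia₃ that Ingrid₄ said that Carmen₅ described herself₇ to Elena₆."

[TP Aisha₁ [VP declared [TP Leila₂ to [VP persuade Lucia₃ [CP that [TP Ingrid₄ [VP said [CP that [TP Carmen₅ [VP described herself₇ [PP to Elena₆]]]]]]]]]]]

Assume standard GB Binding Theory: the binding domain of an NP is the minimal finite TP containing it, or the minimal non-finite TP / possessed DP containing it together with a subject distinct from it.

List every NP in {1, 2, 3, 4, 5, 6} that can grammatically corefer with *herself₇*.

{5}

*herself* is an anaphor, so Principle A applies: it must be bound in its binding domain.
Binding domain of *herself₇*: the embedded TP, whose subject is Carmen₅.
*Aisha₁* c-commands the anaphor but is outside its binding domain → cannot satisfy Principle A.
*Leila₂* c-commands the anaphor but is outside its binding domain → cannot satisfy Principle A.
*Lucia₃* c-commands the anaphor but is outside its binding domain → cannot satisfy Principle A.
*Ingrid₄* c-commands the anaphor but is outside its binding domain → cannot satisfy Principle A.
*Carmen₅* c-commands the anaphor within its binding domain → licit binder.
*Elena₆* does not c-command the anaphor → cannot bind it.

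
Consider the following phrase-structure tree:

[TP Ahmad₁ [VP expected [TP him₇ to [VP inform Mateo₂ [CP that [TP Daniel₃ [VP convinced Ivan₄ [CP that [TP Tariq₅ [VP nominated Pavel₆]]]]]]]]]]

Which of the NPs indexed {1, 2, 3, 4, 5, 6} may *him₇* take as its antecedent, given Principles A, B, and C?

none

*him* is a pronoun, so Principle B applies: it must be free in its binding domain.
Binding domain of *him₇*: the matrix TP, whose subject is Ahmad₁.
*Ahmad₁* c-commands the pronoun within its binding domain → coindexation would violate Principle B.
*Mateo₂*: the pronoun c-commands this R-expression → coindexation would violate Principle C on *Mateo₂*.
*Daniel₃*: the pronoun c-commands this R-expression → coindexation would violate Principle C on *Daniel₃*.
*Ivan₄*: the pronoun c-commands this R-expression → coindexation would violate Principle C on *Ivan₄*.
*Tariq₅*: the pronoun c-commands this R-expression → coindexation would violate Principle C on *Tariq₅*.
*Pavel₆*: the pronoun c-commands this R-expression → coindexation would violate Principle C on *Pavel₆*.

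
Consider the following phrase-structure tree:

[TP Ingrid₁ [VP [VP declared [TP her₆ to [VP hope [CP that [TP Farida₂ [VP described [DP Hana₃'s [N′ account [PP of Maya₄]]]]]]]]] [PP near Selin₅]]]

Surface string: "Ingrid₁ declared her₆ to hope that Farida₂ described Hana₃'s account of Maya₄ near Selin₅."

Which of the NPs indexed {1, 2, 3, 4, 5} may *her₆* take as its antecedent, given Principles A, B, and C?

*her* is a pronoun, so Principle B applies: it must be free in its binding domain.
Binding domain of *her₆*: the matrix TP, whose subject is Ingrid₁.
*Ingrid₁* c-commands the pronoun within its binding domain → coindexation would violate Principle B.
*Farida₂*: the pronoun c-commands this R-expression → coindexation would violate Principle C on *Farida₂*.
*Hana₃*: the pronoun c-commands this R-expression → coindexation would violate Principle C on *Hana₃*.
*Maya₄*: the pronoun c-commands this R-expression → coindexation would violate Principle C on *Maya₄*.
*Selin₅* and the pronoun do not c-command one another → neither Principle B nor Principle C is at stake; coindexation permitted.

{5}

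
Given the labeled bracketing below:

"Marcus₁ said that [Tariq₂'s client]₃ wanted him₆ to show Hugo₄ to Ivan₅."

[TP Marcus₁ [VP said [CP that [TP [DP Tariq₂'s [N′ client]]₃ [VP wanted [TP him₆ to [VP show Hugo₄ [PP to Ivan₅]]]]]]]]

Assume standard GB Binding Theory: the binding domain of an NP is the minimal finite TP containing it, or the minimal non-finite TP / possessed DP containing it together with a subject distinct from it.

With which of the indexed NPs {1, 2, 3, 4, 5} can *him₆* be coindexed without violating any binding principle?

{1, 2}

*him* is a pronoun, so Principle B applies: it must be free in its binding domain.
Binding domain of *him₆*: the embedded TP, whose subject is [Tariq₂'s client]₃.
*Marcus₁* c-commands the pronoun but from outside its binding domain, and is not c-commanded by it → coindexation permitted.
*Tariq₂* and the pronoun do not c-command one another → neither Principle B nor Principle C is at stake; coindexation permitted.
*[Tariq₂'s client]₃* c-commands the pronoun within its binding domain → coindexation would violate Principle B.
*Hugo₄*: the pronoun c-commands this R-expression → coindexation would violate Principle C on *Hugo₄*.
*Ivan₅*: the pronoun c-commands this R-expression → coindexation would violate Principle C on *Ivan₅*.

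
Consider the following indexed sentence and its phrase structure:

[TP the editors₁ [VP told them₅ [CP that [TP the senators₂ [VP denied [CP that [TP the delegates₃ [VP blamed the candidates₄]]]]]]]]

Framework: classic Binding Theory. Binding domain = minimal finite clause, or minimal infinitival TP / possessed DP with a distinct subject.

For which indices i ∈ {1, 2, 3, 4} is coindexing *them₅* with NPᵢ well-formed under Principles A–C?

none

*them* is a pronoun, so Principle B applies: it must be free in its binding domain.
Binding domain of *them₅*: the matrix TP, whose subject is the editors₁.
*the editors₁* c-commands the pronoun within its binding domain → coindexation would violate Principle B.
*the senators₂*: the pronoun c-commands this R-expression → coindexation would violate Principle C on *the senators₂*.
*the delegates₃*: the pronoun c-commands this R-expression → coindexation would violate Principle C on *the delegates₃*.
*the candidates₄*: the pronoun c-commands this R-expression → coindexation would violate Principle C on *the candidates₄*.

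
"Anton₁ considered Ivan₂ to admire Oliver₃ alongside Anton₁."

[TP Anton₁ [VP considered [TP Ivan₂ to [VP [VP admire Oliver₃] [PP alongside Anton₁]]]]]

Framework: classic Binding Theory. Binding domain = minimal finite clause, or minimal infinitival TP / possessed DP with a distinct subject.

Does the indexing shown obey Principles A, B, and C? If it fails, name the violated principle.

The two coindexed NPs are *Anton₁* (the higher occurrence) and *Anton₁* (the lower occurrence).
*Anton₁* (the lower occurrence) is an R-expression. Principle C requires it to be free everywhere.
*Anton₁* (the higher occurrence) c-commands it and carries the same index.
The R-expression is bound → Principle C violation.

Principle C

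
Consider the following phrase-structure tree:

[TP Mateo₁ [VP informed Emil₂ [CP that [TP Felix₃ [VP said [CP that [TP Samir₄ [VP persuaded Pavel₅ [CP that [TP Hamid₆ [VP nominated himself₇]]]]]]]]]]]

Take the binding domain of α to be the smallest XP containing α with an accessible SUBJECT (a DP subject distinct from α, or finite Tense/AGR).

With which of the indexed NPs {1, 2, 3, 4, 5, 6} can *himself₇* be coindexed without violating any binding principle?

{6}

*himself* is an anaphor, so Principle A applies: it must be bound in its binding domain.
Binding domain of *himself₇*: the embedded TP, whose subject is Hamid₆.
*Mateo₁* c-commands the anaphor but is outside its binding domain → cannot satisfy Principle A.
*Emil₂* c-commands the anaphor but is outside its binding domain → cannot satisfy Principle A.
*Felix₃* c-commands the anaphor but is outside its binding domain → cannot satisfy Principle A.
*Samir₄* c-commands the anaphor but is outside its binding domain → cannot satisfy Principle A.
*Pavel₅* c-commands the anaphor but is outside its binding domain → cannot satisfy Principle A.
*Hamid₆* c-commands the anaphor within its binding domain → licit binder.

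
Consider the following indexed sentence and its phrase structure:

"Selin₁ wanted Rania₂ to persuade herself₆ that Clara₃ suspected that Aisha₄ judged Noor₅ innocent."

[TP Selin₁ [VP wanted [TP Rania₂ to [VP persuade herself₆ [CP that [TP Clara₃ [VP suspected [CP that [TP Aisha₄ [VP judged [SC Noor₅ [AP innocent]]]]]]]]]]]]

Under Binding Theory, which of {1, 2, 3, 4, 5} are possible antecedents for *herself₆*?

*herself* is an anaphor, so Principle A applies: it must be bound in its binding domain.
Binding domain of *herself₆*: the embedded TP, whose subject is Rania₂.
*Selin₁* c-commands the anaphor but is outside its binding domain → cannot satisfy Principle A.
*Rania₂* c-commands the anaphor within its binding domain → licit binder.
*Clara₃* does not c-command the anaphor → cannot bind it.
*Aisha₄* does not c-command the anaphor → cannot bind it.
*Noor₅* does not c-command the anaphor → cannot bind it.

{2}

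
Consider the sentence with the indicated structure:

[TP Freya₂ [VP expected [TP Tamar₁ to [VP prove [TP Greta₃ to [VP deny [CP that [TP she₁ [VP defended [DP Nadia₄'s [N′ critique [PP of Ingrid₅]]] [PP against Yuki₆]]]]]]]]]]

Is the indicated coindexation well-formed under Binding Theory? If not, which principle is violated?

grammatical

The two coindexed NPs are *Tamar₁* and *she₁*.
*she₁* is a pronoun; nothing c-commands it within its binding domain (the embedded TP.), so Principle B holds trivially.
*Tamar₁* is an R-expression; *she₁* does not c-command it, and no other NP shares its index, so Principle C is satisfied.
All principles are respected.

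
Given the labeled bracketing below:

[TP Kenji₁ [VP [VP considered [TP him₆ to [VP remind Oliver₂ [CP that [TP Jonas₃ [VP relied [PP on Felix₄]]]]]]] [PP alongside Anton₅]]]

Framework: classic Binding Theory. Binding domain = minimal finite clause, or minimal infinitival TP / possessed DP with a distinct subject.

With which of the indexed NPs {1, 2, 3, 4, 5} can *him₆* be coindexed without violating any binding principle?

{5}

*him* is a pronoun, so Principle B applies: it must be free in its binding domain.
Binding domain of *him₆*: the matrix TP, whose subject is Kenji₁.
*Kenji₁* c-commands the pronoun within its binding domain → coindexation would violate Principle B.
*Oliver₂*: the pronoun c-commands this R-expression → coindexation would violate Principle C on *Oliver₂*.
*Jonas₃*: the pronoun c-commands this R-expression → coindexation would violate Principle C on *Jonas₃*.
*Felix₄*: the pronoun c-commands this R-expression → coindexation would violate Principle C on *Felix₄*.
*Anton₅* and the pronoun do not c-command one another → neither Principle B nor Principle C is at stake; coindexation permitted.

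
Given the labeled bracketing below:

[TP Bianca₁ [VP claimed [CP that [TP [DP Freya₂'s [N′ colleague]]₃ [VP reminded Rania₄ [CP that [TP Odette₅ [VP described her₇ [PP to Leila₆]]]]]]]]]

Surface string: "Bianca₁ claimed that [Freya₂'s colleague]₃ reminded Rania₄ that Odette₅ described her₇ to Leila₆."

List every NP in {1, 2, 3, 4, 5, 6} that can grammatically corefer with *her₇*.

{1, 2, 3, 4}

*her* is a pronoun, so Principle B applies: it must be free in its binding domain.
Binding domain of *her₇*: the embedded TP, whose subject is Odette₅.
*Bianca₁* c-commands the pronoun but from outside its binding domain, and is not c-commanded by it → coindexation permitted.
*Freya₂* and the pronoun do not c-command one another → neither Principle B nor Principle C is at stake; coindexation permitted.
*[Freya₂'s colleague]₃* c-commands the pronoun but from outside its binding domain, and is not c-commanded by it → coindexation permitted.
*Rania₄* c-commands the pronoun but from outside its binding domain, and is not c-commanded by it → coindexation permitted.
*Odette₅* c-commands the pronoun within its binding domain → coindexation would violate Principle B.
*Leila₆*: the pronoun c-commands this R-expression → coindexation would violate Principle C on *Leila₆*.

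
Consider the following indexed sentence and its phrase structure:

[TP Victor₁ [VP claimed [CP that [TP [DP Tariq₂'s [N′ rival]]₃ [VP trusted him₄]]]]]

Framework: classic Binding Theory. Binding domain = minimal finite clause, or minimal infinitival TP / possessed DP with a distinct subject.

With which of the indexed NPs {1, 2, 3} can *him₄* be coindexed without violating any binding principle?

*him* is a pronoun, so Principle B applies: it must be free in its binding domain.
Binding domain of *him₄*: the embedded TP, whose subject is [Tariq₂'s rival]₃.
*Victor₁* c-commands the pronoun but from outside its binding domain, and is not c-commanded by it → coindexation permitted.
*Tariq₂* and the pronoun do not c-command one another → neither Principle B nor Principle C is at stake; coindexation permitted.
*[Tariq₂'s rival]₃* c-commands the pronoun within its binding domain → coindexation would violate Principle B.

{1, 2}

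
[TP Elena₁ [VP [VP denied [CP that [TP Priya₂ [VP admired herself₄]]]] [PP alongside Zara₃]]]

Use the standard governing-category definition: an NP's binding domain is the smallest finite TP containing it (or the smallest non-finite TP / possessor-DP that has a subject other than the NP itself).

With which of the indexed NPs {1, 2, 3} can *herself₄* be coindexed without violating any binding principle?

*herself* is an anaphor, so Principle A applies: it must be bound in its binding domain.
Binding domain of *herself₄*: the embedded TP, whose subject is Priya₂.
*Elena₁* c-commands the anaphor but is outside its binding domain → cannot satisfy Principle A.
*Priya₂* c-commands the anaphor within its binding domain → licit binder.
*Zara₃* does not c-command the anaphor → cannot bind it.

{2}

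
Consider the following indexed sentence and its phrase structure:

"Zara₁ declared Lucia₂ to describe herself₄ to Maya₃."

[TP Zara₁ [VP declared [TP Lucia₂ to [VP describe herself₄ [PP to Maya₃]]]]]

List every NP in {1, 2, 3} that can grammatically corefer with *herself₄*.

*herself* is an anaphor, so Principle A applies: it must be bound in its binding domain.
Binding domain of *herself₄*: the embedded TP, whose subject is Lucia₂.
*Zara₁* c-commands the anaphor but is outside its binding domain → cannot satisfy Principle A.
*Lucia₂* c-commands the anaphor within its binding domain → licit binder.
*Maya₃* does not c-command the anaphor → cannot bind it.

{2}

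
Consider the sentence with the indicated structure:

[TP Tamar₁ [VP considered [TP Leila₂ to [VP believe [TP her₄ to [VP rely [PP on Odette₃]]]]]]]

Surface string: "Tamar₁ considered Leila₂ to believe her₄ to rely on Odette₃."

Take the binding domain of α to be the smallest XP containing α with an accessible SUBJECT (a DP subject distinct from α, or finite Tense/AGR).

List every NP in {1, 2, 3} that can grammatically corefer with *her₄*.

{1}

*her* is a pronoun, so Principle B applies: it must be free in its binding domain.
Binding domain of *her₄*: the embedded TP, whose subject is Leila₂.
*Tamar₁* c-commands the pronoun but from outside its binding domain, and is not c-commanded by it → coindexation permitted.
*Leila₂* c-commands the pronoun within its binding domain → coindexation would violate Principle B.
*Odette₃*: the pronoun c-commands this R-expression → coindexation would violate Principle C on *Odette₃*.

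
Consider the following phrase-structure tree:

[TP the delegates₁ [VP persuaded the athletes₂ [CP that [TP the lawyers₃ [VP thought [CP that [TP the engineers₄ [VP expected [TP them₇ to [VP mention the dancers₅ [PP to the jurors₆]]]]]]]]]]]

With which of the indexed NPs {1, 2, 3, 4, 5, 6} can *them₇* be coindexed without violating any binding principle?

{1, 2, 3}

*them* is a pronoun, so Principle B applies: it must be free in its binding domain.
Binding domain of *them₇*: the embedded TP, whose subject is the engineers₄.
*the delegates₁* c-commands the pronoun but from outside its binding domain, and is not c-commanded by it → coindexation permitted.
*the athletes₂* c-commands the pronoun but from outside its binding domain, and is not c-commanded by it → coindexation permitted.
*the lawyers₃* c-commands the pronoun but from outside its binding domain, and is not c-commanded by it → coindexation permitted.
*the engineers₄* c-commands the pronoun within its binding domain → coindexation would violate Principle B.
*the dancers₅*: the pronoun c-commands this R-expression → coindexation would violate Principle C on *the dancers₅*.
*the jurors₆*: the pronoun c-commands this R-expression → coindexation would violate Principle C on *the jurors₆*.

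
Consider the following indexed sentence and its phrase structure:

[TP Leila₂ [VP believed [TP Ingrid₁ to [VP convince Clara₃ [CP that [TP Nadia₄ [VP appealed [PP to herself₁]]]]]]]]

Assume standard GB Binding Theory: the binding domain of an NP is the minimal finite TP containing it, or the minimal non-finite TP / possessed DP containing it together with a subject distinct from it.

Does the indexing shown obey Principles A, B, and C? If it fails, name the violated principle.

The two coindexed NPs are *Ingrid₁* and *herself₁*.
*herself₁* is an anaphor. Principle A requires it to be bound within its binding domain — the embedded TP, whose subject is Nadia₄.
Within that domain it is c-commanded by *Nadia₄*, which does not share its index.
*Ingrid₁* does c-command the anaphor, but from outside its binding domain.
The anaphor is unbound in its domain → Principle A violation.

Principle A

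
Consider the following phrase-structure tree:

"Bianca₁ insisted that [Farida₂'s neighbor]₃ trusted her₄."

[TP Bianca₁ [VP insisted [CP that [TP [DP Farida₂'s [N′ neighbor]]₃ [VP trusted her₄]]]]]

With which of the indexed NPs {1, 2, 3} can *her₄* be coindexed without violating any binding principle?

*her* is a pronoun, so Principle B applies: it must be free in its binding domain.
Binding domain of *her₄*: the embedded TP, whose subject is [Farida₂'s neighbor]₃.
*Bianca₁* c-commands the pronoun but from outside its binding domain, and is not c-commanded by it → coindexation permitted.
*Farida₂* and the pronoun do not c-command one another → neither Principle B nor Principle C is at stake; coindexation permitted.
*[Farida₂'s neighbor]₃* c-commands the pronoun within its binding domain → coindexation would violate Principle B.

{1, 2}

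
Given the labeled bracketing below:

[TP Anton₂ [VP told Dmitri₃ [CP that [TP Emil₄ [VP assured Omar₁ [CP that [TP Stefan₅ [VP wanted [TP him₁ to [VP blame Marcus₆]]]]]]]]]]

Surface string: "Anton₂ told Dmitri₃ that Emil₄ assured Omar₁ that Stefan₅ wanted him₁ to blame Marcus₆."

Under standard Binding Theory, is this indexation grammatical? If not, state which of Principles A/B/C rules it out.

grammatical

The two coindexed NPs are *Omar₁* and *him₁*.
*him₁* is a pronoun; its binding domain is the embedded TP, whose subject is Stefan₅. Within that domain it is c-commanded only by *Stefan₅*, which carries a different index — the pronoun is free locally, so Principle B holds.
*Omar₁* is an R-expression; *him₁* does not c-command it, and no other NP shares its index, so Principle C is satisfied.
All principles are respected.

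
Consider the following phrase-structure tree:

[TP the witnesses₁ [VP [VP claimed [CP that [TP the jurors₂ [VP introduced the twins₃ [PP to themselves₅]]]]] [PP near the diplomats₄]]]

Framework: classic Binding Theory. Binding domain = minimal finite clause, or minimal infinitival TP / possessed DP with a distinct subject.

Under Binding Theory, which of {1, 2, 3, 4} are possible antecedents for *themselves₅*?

*themselves* is an anaphor, so Principle A applies: it must be bound in its binding domain.
Binding domain of *themselves₅*: the embedded TP, whose subject is the jurors₂.
*the witnesses₁* c-commands the anaphor but is outside its binding domain → cannot satisfy Principle A.
*the jurors₂* c-commands the anaphor within its binding domain → licit binder.
*the twins₃* c-commands the anaphor within its binding domain → licit binder.
*the diplomats₄* does not c-command the anaphor → cannot bind it.

{2, 3}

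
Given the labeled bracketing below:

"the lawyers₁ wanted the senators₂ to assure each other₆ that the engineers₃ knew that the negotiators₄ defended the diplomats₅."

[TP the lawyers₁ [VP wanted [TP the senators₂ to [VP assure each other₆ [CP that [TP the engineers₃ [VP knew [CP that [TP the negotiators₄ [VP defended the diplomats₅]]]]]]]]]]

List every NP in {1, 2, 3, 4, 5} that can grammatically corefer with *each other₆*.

*each other* is an anaphor, so Principle A applies: it must be bound in its binding domain.
Binding domain of *each other₆*: the embedded TP, whose subject is the senators₂.
*the lawyers₁* c-commands the anaphor but is outside its binding domain → cannot satisfy Principle A.
*the senators₂* c-commands the anaphor within its binding domain → licit binder.
*the engineers₃* does not c-command the anaphor → cannot bind it.
*the negotiators₄* does not c-command the anaphor → cannot bind it.
*the diplomats₅* does not c-command the anaphor → cannot bind it.

{2}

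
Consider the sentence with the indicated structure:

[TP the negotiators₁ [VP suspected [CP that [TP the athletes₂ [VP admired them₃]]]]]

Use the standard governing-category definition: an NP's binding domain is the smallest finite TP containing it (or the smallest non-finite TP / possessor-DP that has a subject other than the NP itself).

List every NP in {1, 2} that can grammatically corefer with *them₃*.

{1}

*them* is a pronoun, so Principle B applies: it must be free in its binding domain.
Binding domain of *them₃*: the embedded TP, whose subject is the athletes₂.
*the negotiators₁* c-commands the pronoun but from outside its binding domain, and is not c-commanded by it → coindexation permitted.
*the athletes₂* c-commands the pronoun within its binding domain → coindexation would violate Principle B.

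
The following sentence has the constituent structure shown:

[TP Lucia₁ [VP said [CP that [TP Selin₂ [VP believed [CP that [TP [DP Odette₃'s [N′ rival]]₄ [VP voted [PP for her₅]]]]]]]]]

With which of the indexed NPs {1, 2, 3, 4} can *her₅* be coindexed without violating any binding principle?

*her* is a pronoun, so Principle B applies: it must be free in its binding domain.
Binding domain of *her₅*: the embedded TP, whose subject is [Odette₃'s rival]₄.
*Lucia₁* c-commands the pronoun but from outside its binding domain, and is not c-commanded by it → coindexation permitted.
*Selin₂* c-commands the pronoun but from outside its binding domain, and is not c-commanded by it → coindexation permitted.
*Odette₃* and the pronoun do not c-command one another → neither Principle B nor Principle C is at stake; coindexation permitted.
*[Odette₃'s rival]₄* c-commands the pronoun within its binding domain → coindexation would violate Principle B.

{1, 2, 3}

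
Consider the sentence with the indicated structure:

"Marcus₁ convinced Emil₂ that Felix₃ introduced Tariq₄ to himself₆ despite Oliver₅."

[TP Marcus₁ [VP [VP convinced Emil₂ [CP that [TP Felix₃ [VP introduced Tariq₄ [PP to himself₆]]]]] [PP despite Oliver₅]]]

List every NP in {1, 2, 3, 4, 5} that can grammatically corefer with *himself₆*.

{3, 4}

*himself* is an anaphor, so Principle A applies: it must be bound in its binding domain.
Binding domain of *himself₆*: the embedded TP, whose subject is Felix₃.
*Marcus₁* c-commands the anaphor but is outside its binding domain → cannot satisfy Principle A.
*Emil₂* c-commands the anaphor but is outside its binding domain → cannot satisfy Principle A.
*Felix₃* c-commands the anaphor within its binding domain → licit binder.
*Tariq₄* c-commands the anaphor within its binding domain → licit binder.
*Oliver₅* does not c-command the anaphor → cannot bind it.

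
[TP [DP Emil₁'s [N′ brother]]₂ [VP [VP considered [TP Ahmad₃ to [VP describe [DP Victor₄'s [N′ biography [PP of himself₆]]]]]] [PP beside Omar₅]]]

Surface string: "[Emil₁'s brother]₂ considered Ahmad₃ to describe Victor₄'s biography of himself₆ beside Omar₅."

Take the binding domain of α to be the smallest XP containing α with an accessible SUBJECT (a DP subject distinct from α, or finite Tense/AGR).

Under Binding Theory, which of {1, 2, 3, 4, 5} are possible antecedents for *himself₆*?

{4}

*himself* is an anaphor, so Principle A applies: it must be bound in its binding domain.
Binding domain of *himself₆*: the possessed DP, whose subject is Victor₄.
*Emil₁* does not c-command the anaphor → cannot bind it.
*[Emil₁'s brother]₂* c-commands the anaphor but is outside its binding domain → cannot satisfy Principle A.
*Ahmad₃* c-commands the anaphor but is outside its binding domain → cannot satisfy Principle A.
*Victor₄* c-commands the anaphor within its binding domain → licit binder.
*Omar₅* does not c-command the anaphor → cannot bind it.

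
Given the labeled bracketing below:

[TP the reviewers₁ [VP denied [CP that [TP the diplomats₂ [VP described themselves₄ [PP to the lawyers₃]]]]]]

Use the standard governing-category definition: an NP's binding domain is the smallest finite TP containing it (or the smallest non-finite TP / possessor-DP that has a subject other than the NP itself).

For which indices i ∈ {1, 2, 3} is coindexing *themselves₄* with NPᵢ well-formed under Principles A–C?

{2}

*themselves* is an anaphor, so Principle A applies: it must be bound in its binding domain.
Binding domain of *themselves₄*: the embedded TP, whose subject is the diplomats₂.
*the reviewers₁* c-commands the anaphor but is outside its binding domain → cannot satisfy Principle A.
*the diplomats₂* c-commands the anaphor within its binding domain → licit binder.
*the lawyers₃* does not c-command the anaphor → cannot bind it.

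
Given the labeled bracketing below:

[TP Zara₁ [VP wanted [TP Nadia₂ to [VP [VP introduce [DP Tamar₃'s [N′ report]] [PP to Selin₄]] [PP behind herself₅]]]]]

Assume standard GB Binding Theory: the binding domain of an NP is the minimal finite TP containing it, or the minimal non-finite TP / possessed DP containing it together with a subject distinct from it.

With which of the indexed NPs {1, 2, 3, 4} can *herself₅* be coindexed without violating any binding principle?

{2}

*herself* is an anaphor, so Principle A applies: it must be bound in its binding domain.
Binding domain of *herself₅*: the embedded TP, whose subject is Nadia₂.
*Zara₁* c-commands the anaphor but is outside its binding domain → cannot satisfy Principle A.
*Nadia₂* c-commands the anaphor within its binding domain → licit binder.
*Tamar₃* does not c-command the anaphor → cannot bind it.
*Selin₄* does not c-command the anaphor → cannot bind it.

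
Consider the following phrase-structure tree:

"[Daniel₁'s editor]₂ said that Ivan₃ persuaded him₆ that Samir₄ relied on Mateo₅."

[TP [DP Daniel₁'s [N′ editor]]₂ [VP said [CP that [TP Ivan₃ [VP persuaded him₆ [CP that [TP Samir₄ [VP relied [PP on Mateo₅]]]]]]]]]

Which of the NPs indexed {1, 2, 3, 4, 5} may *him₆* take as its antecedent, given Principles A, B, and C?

{1, 2}

*him* is a pronoun, so Principle B applies: it must be free in its binding domain.
Binding domain of *him₆*: the embedded TP, whose subject is Ivan₃.
*Daniel₁* and the pronoun do not c-command one another → neither Principle B nor Principle C is at stake; coindexation permitted.
*[Daniel₁'s editor]₂* c-commands the pronoun but from outside its binding domain, and is not c-commanded by it → coindexation permitted.
*Ivan₃* c-commands the pronoun within its binding domain → coindexation would violate Principle B.
*Samir₄*: the pronoun c-commands this R-expression → coindexation would violate Principle C on *Samir₄*.
*Mateo₅*: the pronoun c-commands this R-expression → coindexation would violate Principle C on *Mateo₅*.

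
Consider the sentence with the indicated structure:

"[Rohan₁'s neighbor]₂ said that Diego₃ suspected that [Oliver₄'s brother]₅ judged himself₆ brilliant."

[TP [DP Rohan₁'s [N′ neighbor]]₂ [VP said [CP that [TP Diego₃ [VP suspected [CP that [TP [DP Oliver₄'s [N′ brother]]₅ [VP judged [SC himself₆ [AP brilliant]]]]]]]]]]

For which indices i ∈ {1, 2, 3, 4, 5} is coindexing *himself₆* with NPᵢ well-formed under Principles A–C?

*himself* is an anaphor, so Principle A applies: it must be bound in its binding domain.
Binding domain of *himself₆*: the embedded TP, whose subject is [Oliver₄'s brother]₅.
*Rohan₁* does not c-command the anaphor → cannot bind it.
*[Rohan₁'s neighbor]₂* c-commands the anaphor but is outside its binding domain → cannot satisfy Principle A.
*Diego₃* c-commands the anaphor but is outside its binding domain → cannot satisfy Principle A.
*Oliver₄* does not c-command the anaphor → cannot bind it.
*[Oliver₄'s brother]₅* c-commands the anaphor within its binding domain → licit binder.

{5}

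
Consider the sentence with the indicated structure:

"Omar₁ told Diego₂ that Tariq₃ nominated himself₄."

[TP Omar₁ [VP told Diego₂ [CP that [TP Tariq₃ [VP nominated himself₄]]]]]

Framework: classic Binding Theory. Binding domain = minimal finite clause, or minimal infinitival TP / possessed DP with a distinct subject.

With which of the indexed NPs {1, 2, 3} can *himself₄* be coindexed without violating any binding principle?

*himself* is an anaphor, so Principle A applies: it must be bound in its binding domain.
Binding domain of *himself₄*: the embedded TP, whose subject is Tariq₃.
*Omar₁* c-commands the anaphor but is outside its binding domain → cannot satisfy Principle A.
*Diego₂* c-commands the anaphor but is outside its binding domain → cannot satisfy Principle A.
*Tariq₃* c-commands the anaphor within its binding domain → licit binder.

{3}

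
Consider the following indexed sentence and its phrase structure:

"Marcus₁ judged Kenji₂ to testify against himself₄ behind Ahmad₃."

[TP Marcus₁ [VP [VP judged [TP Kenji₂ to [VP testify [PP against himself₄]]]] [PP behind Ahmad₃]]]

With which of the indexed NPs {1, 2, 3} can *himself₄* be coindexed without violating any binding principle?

{2}

*himself* is an anaphor, so Principle A applies: it must be bound in its binding domain.
Binding domain of *himself₄*: the embedded TP, whose subject is Kenji₂.
*Marcus₁* c-commands the anaphor but is outside its binding domain → cannot satisfy Principle A.
*Kenji₂* c-commands the anaphor within its binding domain → licit binder.
*Ahmad₃* does not c-command the anaphor → cannot bind it.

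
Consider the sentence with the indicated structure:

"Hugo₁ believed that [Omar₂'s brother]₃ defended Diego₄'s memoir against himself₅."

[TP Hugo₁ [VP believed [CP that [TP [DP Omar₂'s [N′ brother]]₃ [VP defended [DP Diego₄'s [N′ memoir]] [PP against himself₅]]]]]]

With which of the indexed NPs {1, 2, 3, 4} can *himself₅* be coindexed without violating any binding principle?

{3}

*himself* is an anaphor, so Principle A applies: it must be bound in its binding domain.
Binding domain of *himself₅*: the embedded TP, whose subject is [Omar₂'s brother]₃.
*Hugo₁* c-commands the anaphor but is outside its binding domain → cannot satisfy Principle A.
*Omar₂* does not c-command the anaphor → cannot bind it.
*[Omar₂'s brother]₃* c-commands the anaphor within its binding domain → licit binder.
*Diego₄* does not c-command the anaphor → cannot bind it.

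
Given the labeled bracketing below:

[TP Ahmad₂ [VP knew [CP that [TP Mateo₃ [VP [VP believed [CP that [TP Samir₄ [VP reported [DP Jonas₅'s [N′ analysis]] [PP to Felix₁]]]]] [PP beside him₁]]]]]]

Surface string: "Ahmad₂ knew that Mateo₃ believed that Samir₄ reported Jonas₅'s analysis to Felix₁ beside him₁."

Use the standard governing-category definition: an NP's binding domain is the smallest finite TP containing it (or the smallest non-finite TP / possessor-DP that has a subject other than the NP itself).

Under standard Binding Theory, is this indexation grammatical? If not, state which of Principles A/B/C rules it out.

grammatical

The two coindexed NPs are *Felix₁* and *him₁*.
*him₁* is a pronoun; its binding domain is the embedded TP, whose subject is Mateo₃. Within that domain it is c-commanded only by *Mateo₃*, which carries a different index — the pronoun is free locally, so Principle B holds.
*Felix₁* is an R-expression; *him₁* does not c-command it, and no other NP shares its index, so Principle C is satisfied.
All principles are respected.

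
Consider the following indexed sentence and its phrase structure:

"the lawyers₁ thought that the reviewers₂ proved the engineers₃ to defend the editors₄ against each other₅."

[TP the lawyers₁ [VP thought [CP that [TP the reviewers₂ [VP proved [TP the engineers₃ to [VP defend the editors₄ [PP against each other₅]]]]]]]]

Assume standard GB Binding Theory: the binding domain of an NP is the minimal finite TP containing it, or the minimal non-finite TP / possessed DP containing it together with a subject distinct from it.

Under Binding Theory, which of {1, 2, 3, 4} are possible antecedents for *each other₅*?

{3, 4}

*each other* is an anaphor, so Principle A applies: it must be bound in its binding domain.
Binding domain of *each other₅*: the embedded TP, whose subject is the engineers₃.
*the lawyers₁* c-commands the anaphor but is outside its binding domain → cannot satisfy Principle A.
*the reviewers₂* c-commands the anaphor but is outside its binding domain → cannot satisfy Principle A.
*the engineers₃* c-commands the anaphor within its binding domain → licit binder.
*the editors₄* c-commands the anaphor within its binding domain → licit binder.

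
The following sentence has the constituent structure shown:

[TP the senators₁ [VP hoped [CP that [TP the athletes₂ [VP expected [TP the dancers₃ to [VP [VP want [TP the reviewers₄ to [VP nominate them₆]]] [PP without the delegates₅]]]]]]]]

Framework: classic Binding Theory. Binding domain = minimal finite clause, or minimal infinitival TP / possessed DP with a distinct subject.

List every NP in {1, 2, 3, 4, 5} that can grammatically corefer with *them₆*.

{1, 2, 3, 5}

*them* is a pronoun, so Principle B applies: it must be free in its binding domain.
Binding domain of *them₆*: the embedded TP, whose subject is the reviewers₄.
*the senators₁* c-commands the pronoun but from outside its binding domain, and is not c-commanded by it → coindexation permitted.
*the athletes₂* c-commands the pronoun but from outside its binding domain, and is not c-commanded by it → coindexation permitted.
*the dancers₃* c-commands the pronoun but from outside its binding domain, and is not c-commanded by it → coindexation permitted.
*the reviewers₄* c-commands the pronoun within its binding domain → coindexation would violate Principle B.
*the delegates₅* and the pronoun do not c-command one another → neither Principle B nor Principle C is at stake; coindexation permitted.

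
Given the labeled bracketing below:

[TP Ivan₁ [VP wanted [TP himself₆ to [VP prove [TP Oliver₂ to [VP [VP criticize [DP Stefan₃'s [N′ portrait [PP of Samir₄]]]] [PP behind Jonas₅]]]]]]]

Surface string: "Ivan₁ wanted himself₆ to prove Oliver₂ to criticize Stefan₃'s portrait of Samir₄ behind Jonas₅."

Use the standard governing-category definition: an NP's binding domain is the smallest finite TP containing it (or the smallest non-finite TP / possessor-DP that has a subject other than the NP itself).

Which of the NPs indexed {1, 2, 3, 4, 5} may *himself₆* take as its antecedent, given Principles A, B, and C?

{1}

*himself* is an anaphor, so Principle A applies: it must be bound in its binding domain.
Binding domain of *himself₆*: the matrix TP, whose subject is Ivan₁.
*Ivan₁* c-commands the anaphor within its binding domain → licit binder.
*Oliver₂* does not c-command the anaphor → cannot bind it.
*Stefan₃* does not c-command the anaphor → cannot bind it.
*Samir₄* does not c-command the anaphor → cannot bind it.
*Jonas₅* does not c-command the anaphor → cannot bind it.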